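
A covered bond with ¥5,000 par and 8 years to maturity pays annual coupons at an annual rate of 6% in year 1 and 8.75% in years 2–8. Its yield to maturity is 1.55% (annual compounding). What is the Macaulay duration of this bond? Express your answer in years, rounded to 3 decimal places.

6.576 years

Periodic yield y = 0.0155. Discount each cash flow and weight by its year:
  t   CF        PV=CF/(1+0.0155)^t    t·PV
  1       300.00       295.4210       295.4210
  2       437.50       424.2464       848.4929
  3       437.50       417.7710     1,253.3130
  4       437.50       411.3944     1,645.5775
  5       437.50       405.1151     2,025.5754
  6       437.50       398.9316     2,393.5899
  7       437.50       392.8426     2,749.8981
  8     5,437.50     4,807.9490    38,463.5916
  Σ                  7,553.6710    49,675.4594
Price P = Σ PV = 7,553.6710.
Macaulay duration = Σ(t·PV) / P = 49,675.4594 / 7,553.6710 = 6.57633 years.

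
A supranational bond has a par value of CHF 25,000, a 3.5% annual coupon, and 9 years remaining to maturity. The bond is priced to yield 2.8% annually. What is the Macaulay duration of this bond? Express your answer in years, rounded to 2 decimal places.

Periodic yield y = 0.028. Discount each cash flow and weight by its year:
  t   CF        PV=CF/(1+0.028)^t    t·PV
  1       875.00       851.1673       851.1673
  2       875.00       827.9838     1,655.9675
  3       875.00       805.4317     2,416.2950
  4       875.00       783.4939     3,133.9754
  5       875.00       762.1536     3,810.7678
  6       875.00       741.3945     4,448.3671
  7       875.00       721.2009     5,048.4062
  8       875.00       701.5573     5,612.4582
  9    25,875.00    20,180.9835   181,628.8512
  Σ                 26,375.3663   208,606.2557
Price P = Σ PV = 26,375.3663.
Macaulay duration = Σ(t·PV) / P = 208,606.2557 / 26,375.3663 = 7.90913 years.

7.91 years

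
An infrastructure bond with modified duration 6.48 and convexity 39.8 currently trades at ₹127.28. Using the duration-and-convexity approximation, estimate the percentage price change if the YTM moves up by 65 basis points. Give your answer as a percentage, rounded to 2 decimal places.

Duration effect: -D_mod·Δy = -6.48 × (+0.0065) = -0.042120
Convexity effect: ½·C·(Δy)² = 0.5 × 39.8 × (0.0065)² = +0.000840775
ΔP/P ≈ -0.042120 + 0.000840775 = -0.041279225
= -4.1279225%.

-4.13%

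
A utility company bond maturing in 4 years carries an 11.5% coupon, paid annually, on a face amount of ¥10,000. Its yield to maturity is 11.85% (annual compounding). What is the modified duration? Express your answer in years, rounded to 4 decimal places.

Periodic yield y = 0.1185. First find Macaulay duration:
  t   CF        PV=CF/(1+0.1185)^t    t·PV
  1     1,150.00     1,028.1627     1,028.1627
  2     1,150.00       919.2335     1,838.4671
  3     1,150.00       821.8449     2,465.5348
  4    11,150.00     7,124.1149    28,496.4595
  Σ                  9,893.3561    33,828.6241
P = 9,893.3561; Macaulay duration = 33,828.6241 / 9,893.3561 = 3.41933 years.
Modified duration = D_Mac / (1 + y) = 3.41933 / 1.1185 = 3.05707 years.

3.0571 years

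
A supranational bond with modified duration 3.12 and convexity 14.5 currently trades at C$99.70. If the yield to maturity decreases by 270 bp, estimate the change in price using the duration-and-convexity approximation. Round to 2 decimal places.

+C$8.93

Duration effect: -D_mod·Δy = -3.12 × (-0.027) = +0.084240
Convexity effect: ½·C·(Δy)² = 0.5 × 14.5 × (-0.027)² = +0.00528525
ΔP/P ≈ +0.084240 + 0.00528525 = +0.08952525
ΔP ≈ 99.70 × (+0.08952525) = +8.925667425.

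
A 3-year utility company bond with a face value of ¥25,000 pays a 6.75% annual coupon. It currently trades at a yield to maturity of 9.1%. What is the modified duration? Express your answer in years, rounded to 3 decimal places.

2.574 years

Periodic yield y = 0.091. First find Macaulay duration:
  t   CF        PV=CF/(1+0.091)^t    t·PV
  1     1,687.50     1,546.7461     1,546.7461
  2     1,687.50     1,417.7325     2,835.4649
  3    26,687.50    20,551.0322    61,653.0967
  Σ                 23,515.5108    66,035.3077
P = 23,515.5108; Macaulay duration = 66,035.3077 / 23,515.5108 = 2.80816 years.
Modified duration = D_Mac / (1 + y) = 2.80816 / 1.091 = 2.57393 years.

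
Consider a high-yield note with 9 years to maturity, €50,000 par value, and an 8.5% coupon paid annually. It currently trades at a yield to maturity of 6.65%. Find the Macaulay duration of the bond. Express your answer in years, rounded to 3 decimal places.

6.783 years

Periodic yield y = 0.0665. Discount each cash flow and weight by its year:
  t   CF        PV=CF/(1+0.0665)^t    t·PV
  1     4,250.00     3,984.9977     3,984.9977
  2     4,250.00     3,736.5191     7,473.0383
  3     4,250.00     3,503.5341    10,510.6023
  4     4,250.00     3,285.0765    13,140.3061
  5     4,250.00     3,080.2405    15,401.2027
  6     4,250.00     2,888.1768    17,329.0607
  7     4,250.00     2,708.0889    18,956.6221
  8     4,250.00     2,539.2301    20,313.8405
  9    54,250.00    30,391.4908   273,523.4174
  Σ                 56,117.3545   380,633.0877
Price P = Σ PV = 56,117.3545.
Macaulay duration = Σ(t·PV) / P = 380,633.0877 / 56,117.3545 = 6.78281 years.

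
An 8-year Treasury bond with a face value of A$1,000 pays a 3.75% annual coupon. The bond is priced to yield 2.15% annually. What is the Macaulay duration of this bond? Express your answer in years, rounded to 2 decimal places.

Periodic yield y = 0.0215. Discount each cash flow and weight by its year:
  t   CF        PV=CF/(1+0.0215)^t    t·PV
  1        37.50        36.7107        36.7107
  2        37.50        35.9381        71.8761
  3        37.50        35.1816       105.5449
  4        37.50        34.4412       137.7646
  5        37.50        33.7163       168.5813
  6        37.50        33.0066       198.0397
  7        37.50        32.3119       226.1834
  8     1,037.50       875.1473     7,001.1781
  Σ                  1,116.4536     7,945.8789
Price P = Σ PV = 1,116.4536.
Macaulay duration = Σ(t·PV) / P = 7,945.8789 / 1,116.4536 = 7.11707 years.

7.12 years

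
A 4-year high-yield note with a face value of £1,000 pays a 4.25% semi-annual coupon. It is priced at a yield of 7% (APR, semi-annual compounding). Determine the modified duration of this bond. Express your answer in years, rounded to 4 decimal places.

Periodic yield y = 0.035. First find Macaulay duration:
  t   CF        PV=CF/(1+0.035)^t    t·PV
  1        21.25        20.5314        20.5314
  2        21.25        19.8371        39.6742
  3        21.25        19.1663        57.4988
  4        21.25        18.5181        74.0726
  5        21.25        17.8919        89.4596
  6        21.25        17.2869       103.7213
  7        21.25        16.7023       116.9162
  8     1,021.25       775.5491     6,204.3924
  Σ                    905.4831     6,706.2666
P = 905.4831; Macaulay duration = 6,706.2666 / 905.4831 = 7.40629 half-year periods = 3.70314 years.
Modified duration = D_Mac / (1 + y) = 3.70314 / 1.035 = 3.57792 years.

3.5779 years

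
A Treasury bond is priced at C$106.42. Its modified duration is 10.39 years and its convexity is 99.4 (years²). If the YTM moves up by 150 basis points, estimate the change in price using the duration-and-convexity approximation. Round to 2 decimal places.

-C$15.40

Duration effect: -D_mod·Δy = -10.39 × (+0.015) = -0.155850
Convexity effect: ½·C·(Δy)² = 0.5 × 99.4 × (0.015)² = +0.0111825
ΔP/P ≈ -0.155850 + 0.0111825 = -0.1446675
ΔP ≈ 106.42 × (-0.1446675) = -15.39551535.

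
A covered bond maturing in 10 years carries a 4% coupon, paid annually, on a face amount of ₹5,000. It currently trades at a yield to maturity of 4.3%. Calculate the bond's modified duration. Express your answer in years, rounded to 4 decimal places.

Periodic yield y = 0.043. First find Macaulay duration:
  t   CF        PV=CF/(1+0.043)^t    t·PV
  1       200.00       191.7546       191.7546
  2       200.00       183.8490       367.6981
  3       200.00       176.2695       528.8084
  4       200.00       169.0024       676.0094
  5       200.00       162.0349       810.1743
  6       200.00       155.3546       932.1277
  7       200.00       148.9498     1,042.6484
  8       200.00       142.8090     1,142.4719
  9       200.00       136.9214     1,232.2923
  10    5,200.00     3,413.1884    34,131.8839
  Σ                  4,880.1334    41,055.8688
P = 4,880.1334; Macaulay duration = 41,055.8688 / 4,880.1334 = 8.41286 years.
Modified duration = D_Mac / (1 + y) = 8.41286 / 1.043 = 8.06602 years.

8.0660 years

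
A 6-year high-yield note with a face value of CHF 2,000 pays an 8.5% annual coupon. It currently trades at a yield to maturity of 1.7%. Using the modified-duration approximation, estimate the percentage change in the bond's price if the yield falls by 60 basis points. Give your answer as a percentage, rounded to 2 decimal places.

Periodic yield y = 0.017. Modified duration first:
  t   CF        PV=CF/(1+0.017)^t    t·PV
  1       170.00       167.1583       167.1583
  2       170.00       164.3641       328.7282
  3       170.00       161.6166       484.8499
  4       170.00       158.9151       635.6603
  5       170.00       156.2587       781.2934
  6     2,170.00     1,961.2548    11,767.5287
  Σ                  2,769.5676    14,165.2189
P = 2,769.5676; D_Mac = 5.11460 yrs; D_mod = 5.11460/(1+0.017) = 5.02910 yrs.
ΔP/P ≈ -D_mod · Δy = -5.02910 × (-0.006) = +0.030175 = +3.0175%.

+3.02%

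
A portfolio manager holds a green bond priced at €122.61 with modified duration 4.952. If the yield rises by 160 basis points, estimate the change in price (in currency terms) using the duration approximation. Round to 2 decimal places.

-€9.71

Duration approximation: ΔP/P ≈ -D_mod · Δy = -4.952 × (+0.016) = -0.079232.
ΔP ≈ 122.61 × (-0.079232) = -9.71463552.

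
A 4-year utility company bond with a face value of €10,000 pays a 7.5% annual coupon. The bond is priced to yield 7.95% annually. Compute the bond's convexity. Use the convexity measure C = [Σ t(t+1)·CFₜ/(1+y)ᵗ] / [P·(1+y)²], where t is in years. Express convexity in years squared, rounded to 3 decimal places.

14.873

With y = 0.0795:
  t   CF        PV=CF/(1+0.0795)^t    t·PV        t(t+1)·PV
  1       750.00       694.7661       694.7661       1,389.5322
  2       750.00       643.5999     1,287.1998       3,861.5994
  3       750.00       596.2019     1,788.6056       7,154.4223
  4    10,750.00     7,916.2204    31,664.8816     158,324.4082
  Σ                  9,850.7883    35,435.4531     170,729.9620
P = 9,850.7883.
Convexity = Σ t(t+1)·PV / [P·(1+y)²] = 170,729.9620 / (9,850.7883 × 1.165320) = 14.87282.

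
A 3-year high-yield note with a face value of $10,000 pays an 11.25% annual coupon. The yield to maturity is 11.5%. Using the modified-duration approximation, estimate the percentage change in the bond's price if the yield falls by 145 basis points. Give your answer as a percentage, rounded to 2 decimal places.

+3.52%

Periodic yield y = 0.115. Modified duration first:
  t   CF        PV=CF/(1+0.115)^t    t·PV
  1     1,125.00     1,008.9686     1,008.9686
  2     1,125.00       904.9046     1,809.8092
  3    11,125.00     8,025.5613    24,076.6840
  Σ                  9,939.4345    26,895.4617
P = 9,939.4345; D_Mac = 2.70593 yrs; D_mod = 2.70593/(1+0.115) = 2.42685 yrs.
ΔP/P ≈ -D_mod · Δy = -2.42685 × (-0.0145) = +0.035189 = +3.5189%.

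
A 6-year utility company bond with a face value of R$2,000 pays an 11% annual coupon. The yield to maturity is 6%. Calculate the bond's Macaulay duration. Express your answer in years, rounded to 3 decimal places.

Periodic yield y = 0.06. Discount each cash flow and weight by its year:
  t   CF        PV=CF/(1+0.06)^t    t·PV
  1       220.00       207.5472       207.5472
  2       220.00       195.7992       391.5984
  3       220.00       184.7162       554.1487
  4       220.00       174.2606       697.0424
  5       220.00       164.3968       821.9840
  6     2,220.00     1,565.0124     9,390.0744
  Σ                  2,491.7324    12,062.3951
Price P = Σ PV = 2,491.7324.
Macaulay duration = Σ(t·PV) / P = 12,062.3951 / 2,491.7324 = 4.84097 years.

4.841 years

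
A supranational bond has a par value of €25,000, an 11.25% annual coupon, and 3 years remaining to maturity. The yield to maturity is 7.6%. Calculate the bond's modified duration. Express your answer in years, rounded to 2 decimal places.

2.53 years

Periodic yield y = 0.076. First find Macaulay duration:
  t   CF        PV=CF/(1+0.076)^t    t·PV
  1     2,812.50     2,613.8476     2,613.8476
  2     2,812.50     2,429.2264     4,858.4528
  3    27,812.50    22,325.6039    66,976.8116
  Σ                 27,368.6778    74,449.1119
P = 27,368.6778; Macaulay duration = 74,449.1119 / 27,368.6778 = 2.72023 years.
Modified duration = D_Mac / (1 + y) = 2.72023 / 1.076 = 2.52810 years.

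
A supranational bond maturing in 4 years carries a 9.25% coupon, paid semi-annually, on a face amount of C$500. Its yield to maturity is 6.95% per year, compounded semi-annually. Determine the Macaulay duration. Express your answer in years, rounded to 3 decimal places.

3.457 years

Periodic yield y = 0.03475. Discount each cash flow and weight by its period:
  t   CF        PV=CF/(1+0.03475)^t    t·PV
  1       23.125        22.3484        22.3484
  2       23.125        21.5979        43.1957
  3       23.125        20.8725        62.6176
  4       23.125        20.1716        80.6863
  5       23.125        19.4942        97.4708
  6       23.125        18.8395       113.0369
  7       23.125        18.2068       127.4476
  8      523.125       398.0357     3,184.2854
  Σ                    539.5665     3,731.0888
Price P = Σ PV = 539.5665.
Macaulay duration = Σ(t·PV) / P = 3,731.0888 / 539.5665 = 6.91497 half-year periods.
In years: 6.91497 / 2 = 3.45749 years.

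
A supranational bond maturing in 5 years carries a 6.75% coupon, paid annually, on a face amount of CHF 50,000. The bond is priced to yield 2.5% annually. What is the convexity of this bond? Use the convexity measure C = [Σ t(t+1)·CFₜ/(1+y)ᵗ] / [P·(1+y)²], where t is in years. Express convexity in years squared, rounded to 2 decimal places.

With y = 0.025:
  t   CF        PV=CF/(1+0.025)^t    t·PV        t(t+1)·PV
  1     3,375.00     3,292.6829     3,292.6829       6,585.3659
  2     3,375.00     3,212.3736     6,424.7472      19,274.2415
  3     3,375.00     3,134.0230     9,402.0690      37,608.2761
  4     3,375.00     3,057.5834    12,230.3337      61,151.6685
  5    53,375.00    47,175.7226   235,878.6130   1,415,271.6780
  Σ                 59,872.3856   267,228.4458   1,539,891.2301
P = 59,872.3856.
Convexity = Σ t(t+1)·PV / [P·(1+y)²] = 1,539,891.2301 / (59,872.3856 × 1.050625) = 24.48024.

24.48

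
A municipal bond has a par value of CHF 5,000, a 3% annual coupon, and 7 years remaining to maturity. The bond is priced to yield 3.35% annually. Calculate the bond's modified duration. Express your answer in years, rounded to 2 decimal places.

6.20 years

Periodic yield y = 0.0335. First find Macaulay duration:
  t   CF        PV=CF/(1+0.0335)^t    t·PV
  1       150.00       145.1379       145.1379
  2       150.00       140.4334       280.8667
  3       150.00       135.8813       407.6440
  4       150.00       131.4769       525.9075
  5       150.00       127.2152       636.0758
  6       150.00       123.0916       738.5495
  7     5,150.00     4,089.1577    28,624.1041
  Σ                  4,892.3939    31,358.2855
P = 4,892.3939; Macaulay duration = 31,358.2855 / 4,892.3939 = 6.40960 years.
Modified duration = D_Mac / (1 + y) = 6.40960 / 1.0335 = 6.20184 years.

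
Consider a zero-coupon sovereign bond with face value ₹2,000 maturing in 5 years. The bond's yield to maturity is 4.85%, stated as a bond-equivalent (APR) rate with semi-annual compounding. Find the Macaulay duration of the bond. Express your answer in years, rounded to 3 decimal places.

5.000 years

A zero-coupon bond has a single cash flow at maturity, so its Macaulay duration equals its maturity: 5 years.
(Equivalently: 10 semi-annual periods ÷ 2 = 5 years.)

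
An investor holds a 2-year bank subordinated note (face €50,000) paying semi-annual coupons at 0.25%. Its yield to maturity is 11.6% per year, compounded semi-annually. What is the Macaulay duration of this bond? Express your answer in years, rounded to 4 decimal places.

1.9957 years

Periodic yield y = 0.058. Discount each cash flow and weight by its period:
  t   CF        PV=CF/(1+0.058)^t    t·PV
  1        62.50        59.0737        59.0737
  2        62.50        55.8353       111.6706
  3        62.50        52.7744       158.3231
  4    50,062.50    39,954.8829   159,819.5318
  Σ                 40,122.5663   160,148.5991
Price P = Σ PV = 40,122.5663.
Macaulay duration = Σ(t·PV) / P = 160,148.5991 / 40,122.5663 = 3.99148 half-year periods.
In years: 3.99148 / 2 = 1.99574 years.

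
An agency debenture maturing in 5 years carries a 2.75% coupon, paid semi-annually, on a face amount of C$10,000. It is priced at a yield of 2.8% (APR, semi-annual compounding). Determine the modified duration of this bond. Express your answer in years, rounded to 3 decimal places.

Periodic yield y = 0.014. First find Macaulay duration:
  t   CF        PV=CF/(1+0.014)^t    t·PV
  1       137.50       135.6016       135.6016
  2       137.50       133.7294       267.4587
  3       137.50       131.8830       395.6490
  4       137.50       130.0621       520.2485
  5       137.50       128.2664       641.3320
  6       137.50       126.4955       758.9728
  7       137.50       124.7490       873.2429
  8       137.50       123.0266       984.2129
  9       137.50       121.3280     1,091.9522
  10   10,137.50     8,821.6804    88,216.8035
  Σ                  9,976.8219    93,885.4741
P = 9,976.8219; Macaulay duration = 93,885.4741 / 9,976.8219 = 9.41036 half-year periods = 4.70518 years.
Modified duration = D_Mac / (1 + y) = 4.70518 / 1.014 = 4.64022 years.

4.640 years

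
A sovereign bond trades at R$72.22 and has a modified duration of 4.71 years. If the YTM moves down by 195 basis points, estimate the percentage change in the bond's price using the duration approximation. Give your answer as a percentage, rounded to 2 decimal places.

+9.18%

Duration approximation: ΔP/P ≈ -D_mod · Δy = -4.71 × (-0.0195) = +0.091845.
As a percentage: +9.1845%.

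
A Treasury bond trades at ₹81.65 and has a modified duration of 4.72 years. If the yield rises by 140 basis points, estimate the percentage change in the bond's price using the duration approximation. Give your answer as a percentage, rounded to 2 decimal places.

Duration approximation: ΔP/P ≈ -D_mod · Δy = -4.72 × (+0.014) = -0.066080.
As a percentage: -6.6080%.

-6.61%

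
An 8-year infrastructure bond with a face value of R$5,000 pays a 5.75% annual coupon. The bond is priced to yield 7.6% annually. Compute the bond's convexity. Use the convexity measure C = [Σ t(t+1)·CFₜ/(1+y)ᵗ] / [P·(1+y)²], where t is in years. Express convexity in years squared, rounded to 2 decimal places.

47.32

With y = 0.076:
  t   CF        PV=CF/(1+0.076)^t    t·PV        t(t+1)·PV
  1       287.50       267.1933       267.1933         534.3866
  2       287.50       248.3209       496.6418       1,489.9255
  3       287.50       230.7815       692.3446       2,769.3783
  4       287.50       214.4810       857.9239       4,289.6194
  5       287.50       199.3318       996.6588       5,979.9527
  6       287.50       185.2526     1,111.5154       7,780.6076
  7       287.50       172.1678     1,205.1747       9,641.3972
  8     5,287.50     2,942.7421    23,541.9372     211,877.4347
  Σ                  4,460.2710    29,169.3896     244,362.7020
P = 4,460.2710.
Convexity = Σ t(t+1)·PV / [P·(1+y)²] = 244,362.7020 / (4,460.2710 × 1.157776) = 47.32048.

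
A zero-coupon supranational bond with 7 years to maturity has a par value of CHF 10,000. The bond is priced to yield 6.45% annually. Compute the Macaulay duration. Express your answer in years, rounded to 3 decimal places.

7.000 years

A zero-coupon bond has a single cash flow at maturity, so its Macaulay duration equals its maturity: 7 years.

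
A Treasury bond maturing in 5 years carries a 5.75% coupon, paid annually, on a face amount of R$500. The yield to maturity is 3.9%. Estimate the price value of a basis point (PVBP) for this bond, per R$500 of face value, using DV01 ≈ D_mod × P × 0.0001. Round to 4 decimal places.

Periodic yield y = 0.039.
  t   CF        PV=CF/(1+0.039)^t    t·PV
  1        28.75        27.6708        27.6708
  2        28.75        26.6322        53.2644
  3        28.75        25.6325        76.8975
  4        28.75        24.6704        98.6815
  5       528.75       436.6894     2,183.4470
  Σ                    541.2953     2,439.9612
P = 541.2953; D_Mac = 4.50763 yrs; D_mod = 4.33844 yrs.
DV01 ≈ 4.33844 × 541.2953 × 0.0001 = 0.234837.

R$0.2348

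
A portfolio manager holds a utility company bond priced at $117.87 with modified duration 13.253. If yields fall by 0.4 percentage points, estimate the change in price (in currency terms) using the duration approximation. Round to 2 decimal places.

Duration approximation: ΔP/P ≈ -D_mod · Δy = -13.253 × (-0.004) = +0.053012.
ΔP ≈ 117.87 × (+0.053012) = +6.24852444.

+$6.25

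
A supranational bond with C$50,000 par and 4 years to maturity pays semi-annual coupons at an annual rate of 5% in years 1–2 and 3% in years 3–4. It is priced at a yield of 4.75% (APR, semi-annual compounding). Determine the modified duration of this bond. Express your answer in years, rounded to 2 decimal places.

3.61 years

Periodic yield y = 0.02375. First find Macaulay duration:
  t   CF        PV=CF/(1+0.02375)^t    t·PV
  1     1,250.00     1,221.0012     1,221.0012
  2     1,250.00     1,192.6752     2,385.3504
  3     1,250.00     1,165.0063     3,495.0189
  4     1,250.00     1,137.9793     4,551.9171
  5       750.00       666.9476     3,334.7378
  6       750.00       651.4750     3,908.8502
  7       750.00       636.3614     4,454.5301
  8    50,750.00    42,061.4973   336,491.9783
  Σ                 48,732.9433   359,843.3840
P = 48,732.9433; Macaulay duration = 359,843.3840 / 48,732.9433 = 7.38399 half-year periods = 3.69199 years.
Modified duration = D_Mac / (1 + y) = 3.69199 / 1.02375 = 3.60634 years.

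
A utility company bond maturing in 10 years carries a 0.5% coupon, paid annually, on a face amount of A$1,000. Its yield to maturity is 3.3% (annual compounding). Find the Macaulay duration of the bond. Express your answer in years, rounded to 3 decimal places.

Periodic yield y = 0.033. Discount each cash flow and weight by its year:
  t   CF        PV=CF/(1+0.033)^t    t·PV
  1         5.00         4.8403         4.8403
  2         5.00         4.6856         9.3713
  3         5.00         4.5360        13.6079
  4         5.00         4.3911        17.5642
  5         5.00         4.2508        21.2539
  6         5.00         4.1150        24.6899
  7         5.00         3.9835        27.8847
  8         5.00         3.8563        30.8502
  9         5.00         3.7331        33.5977
  10    1,005.00       726.3783     7,263.7828
  Σ                    764.7698     7,447.4427
Price P = Σ PV = 764.7698.
Macaulay duration = Σ(t·PV) / P = 7,447.4427 / 764.7698 = 9.73815 years.

9.738 years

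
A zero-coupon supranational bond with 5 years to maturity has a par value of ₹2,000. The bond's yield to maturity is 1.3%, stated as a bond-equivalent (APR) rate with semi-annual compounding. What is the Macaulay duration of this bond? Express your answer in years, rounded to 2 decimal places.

A zero-coupon bond has a single cash flow at maturity, so its Macaulay duration equals its maturity: 5 years.
(Equivalently: 10 semi-annual periods ÷ 2 = 5 years.)

5.00 years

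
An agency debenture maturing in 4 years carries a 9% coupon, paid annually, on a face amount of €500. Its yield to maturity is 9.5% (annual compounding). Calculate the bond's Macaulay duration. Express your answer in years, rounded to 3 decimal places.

Periodic yield y = 0.095. Discount each cash flow and weight by its year:
  t   CF        PV=CF/(1+0.095)^t    t·PV
  1        45.00        41.0959        41.0959
  2        45.00        37.5305        75.0610
  3        45.00        34.2744       102.8233
  4       545.00       379.0880     1,516.3520
  Σ                    491.9888     1,735.3321
Price P = Σ PV = 491.9888.
Macaulay duration = Σ(t·PV) / P = 1,735.3321 / 491.9888 = 3.52718 years.

3.527 years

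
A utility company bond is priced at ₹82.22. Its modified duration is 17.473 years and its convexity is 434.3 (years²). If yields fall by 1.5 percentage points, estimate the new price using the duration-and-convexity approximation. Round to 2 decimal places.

₹107.79

Duration effect: -D_mod·Δy = -17.473 × (-0.015) = +0.262095
Convexity effect: ½·C·(Δy)² = 0.5 × 434.3 × (-0.015)² = +0.04885875
ΔP/P ≈ +0.262095 + 0.04885875 = +0.31095375
New price ≈ 82.22 × (1 + 0.31095375) = 107.786617325.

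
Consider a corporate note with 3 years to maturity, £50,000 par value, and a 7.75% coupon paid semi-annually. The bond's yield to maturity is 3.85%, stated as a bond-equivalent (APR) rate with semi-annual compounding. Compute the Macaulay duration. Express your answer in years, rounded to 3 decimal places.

Periodic yield y = 0.01925. Discount each cash flow and weight by its period:
  t   CF        PV=CF/(1+0.01925)^t    t·PV
  1     1,937.50     1,900.9075     1,900.9075
  2     1,937.50     1,865.0062     3,730.0123
  3     1,937.50     1,829.7828     5,489.3485
  4     1,937.50     1,795.2248     7,180.8991
  5     1,937.50     1,761.3194     8,806.5968
  6    51,937.50    46,323.0046   277,938.0273
  Σ                 55,475.2452   305,045.7916
Price P = Σ PV = 55,475.2452.
Macaulay duration = Σ(t·PV) / P = 305,045.7916 / 55,475.2452 = 5.49877 half-year periods.
In years: 5.49877 / 2 = 2.74939 years.

2.749 years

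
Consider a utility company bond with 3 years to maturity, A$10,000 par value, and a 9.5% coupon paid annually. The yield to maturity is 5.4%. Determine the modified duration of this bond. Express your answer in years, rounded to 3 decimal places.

Periodic yield y = 0.054. First find Macaulay duration:
  t   CF        PV=CF/(1+0.054)^t    t·PV
  1       950.00       901.3283       901.3283
  2       950.00       855.1502     1,710.3003
  3    10,950.00     9,351.7370    28,055.2111
  Σ                 11,108.2155    30,666.8397
P = 11,108.2155; Macaulay duration = 30,666.8397 / 11,108.2155 = 2.76074 years.
Modified duration = D_Mac / (1 + y) = 2.76074 / 1.054 = 2.61929 years.

2.619 years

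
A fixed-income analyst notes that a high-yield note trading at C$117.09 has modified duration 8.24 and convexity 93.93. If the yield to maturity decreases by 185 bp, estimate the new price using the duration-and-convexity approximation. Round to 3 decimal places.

Duration effect: -D_mod·Δy = -8.24 × (-0.0185) = +0.152440
Convexity effect: ½·C·(Δy)² = 0.5 × 93.93 × (-0.0185)² = +0.01607377125
ΔP/P ≈ +0.152440 + 0.01607377125 = +0.16851377125
New price ≈ 117.09 × (1 + 0.16851377125) = 136.8212774756625.

C$136.821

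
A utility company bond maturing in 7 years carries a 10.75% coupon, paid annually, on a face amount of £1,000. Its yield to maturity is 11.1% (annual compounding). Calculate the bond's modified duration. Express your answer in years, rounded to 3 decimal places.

Periodic yield y = 0.111. First find Macaulay duration:
  t   CF        PV=CF/(1+0.111)^t    t·PV
  1       107.50        96.7597        96.7597
  2       107.50        87.0924       174.1848
  3       107.50        78.3910       235.1730
  4       107.50        70.5590       282.2359
  5       107.50        63.5094       317.5471
  6       107.50        57.1642       342.9852
  7     1,107.50       530.0848     3,710.5934
  Σ                    983.5605     5,159.4791
P = 983.5605; Macaulay duration = 5,159.4791 / 983.5605 = 5.24572 years.
Modified duration = D_Mac / (1 + y) = 5.24572 / 1.111 = 4.72162 years.

4.722 years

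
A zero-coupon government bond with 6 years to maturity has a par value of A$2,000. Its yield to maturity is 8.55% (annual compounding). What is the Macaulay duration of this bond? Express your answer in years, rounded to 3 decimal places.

A zero-coupon bond has a single cash flow at maturity, so its Macaulay duration equals its maturity: 6 years.

6.000 years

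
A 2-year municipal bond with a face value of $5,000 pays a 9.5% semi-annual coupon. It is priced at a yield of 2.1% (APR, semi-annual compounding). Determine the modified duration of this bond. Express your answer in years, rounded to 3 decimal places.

Periodic yield y = 0.0105. First find Macaulay duration:
  t   CF        PV=CF/(1+0.0105)^t    t·PV
  1       237.50       235.0322       235.0322
  2       237.50       232.5900       465.1799
  3       237.50       230.1731       690.5194
  4     5,237.50     5,023.1803    20,092.7211
  Σ                  5,720.9756    21,483.4526
P = 5,720.9756; Macaulay duration = 21,483.4526 / 5,720.9756 = 3.75521 half-year periods = 1.87760 years.
Modified duration = D_Mac / (1 + y) = 1.87760 / 1.0105 = 1.85809 years.

1.858 years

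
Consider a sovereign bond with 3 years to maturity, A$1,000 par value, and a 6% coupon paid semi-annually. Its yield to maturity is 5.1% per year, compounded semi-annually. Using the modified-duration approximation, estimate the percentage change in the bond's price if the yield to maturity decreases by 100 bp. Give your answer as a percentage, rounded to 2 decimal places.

Periodic yield y = 0.0255. Modified duration first:
  t   CF        PV=CF/(1+0.0255)^t    t·PV
  1        30.00        29.2540        29.2540
  2        30.00        28.5266        57.0532
  3        30.00        27.8173        83.4518
  4        30.00        27.1256       108.5022
  5        30.00        26.4511       132.2553
  6     1,030.00       885.5707     5,313.4242
  Σ                  1,024.7452     5,723.9406
P = 1,024.7452; D_Mac = 5.58572 half-year periods = 2.79286 yrs; D_mod = 2.79286/(1+0.0255) = 2.72341 yrs.
ΔP/P ≈ -D_mod · Δy = -2.72341 × (-0.01) = +0.027234 = +2.7234%.

+2.72%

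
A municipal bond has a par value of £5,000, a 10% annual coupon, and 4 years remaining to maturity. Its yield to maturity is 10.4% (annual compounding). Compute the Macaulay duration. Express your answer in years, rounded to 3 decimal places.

Periodic yield y = 0.104. Discount each cash flow and weight by its year:
  t   CF        PV=CF/(1+0.104)^t    t·PV
  1       500.00       452.8986       452.8986
  2       500.00       410.2342       820.4684
  3       500.00       371.5889     1,114.7668
  4     5,500.00     3,702.4261    14,809.7043
  Σ                  4,937.1478    17,197.8381
Price P = Σ PV = 4,937.1478.
Macaulay duration = Σ(t·PV) / P = 17,197.8381 / 4,937.1478 = 3.48335 years.

3.483 years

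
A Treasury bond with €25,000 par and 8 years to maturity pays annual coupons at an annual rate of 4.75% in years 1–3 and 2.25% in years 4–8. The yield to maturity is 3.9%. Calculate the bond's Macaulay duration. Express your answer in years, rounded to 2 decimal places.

Periodic yield y = 0.039. Discount each cash flow and weight by its year:
  t   CF        PV=CF/(1+0.039)^t    t·PV
  1     1,187.50     1,142.9259     1,142.9259
  2     1,187.50     1,100.0249     2,200.0498
  3     1,187.50     1,058.7343     3,176.2028
  4       562.50       482.6811     1,930.7246
  5       562.50       464.5632     2,322.8159
  6       562.50       447.1253     2,682.7518
  7       562.50       430.3420     3,012.3937
  8    25,562.50    18,822.5710   150,580.5683
  Σ                 23,948.9677   167,048.4329
Price P = Σ PV = 23,948.9677.
Macaulay duration = Σ(t·PV) / P = 167,048.4329 / 23,948.9677 = 6.97518 years.

6.98 years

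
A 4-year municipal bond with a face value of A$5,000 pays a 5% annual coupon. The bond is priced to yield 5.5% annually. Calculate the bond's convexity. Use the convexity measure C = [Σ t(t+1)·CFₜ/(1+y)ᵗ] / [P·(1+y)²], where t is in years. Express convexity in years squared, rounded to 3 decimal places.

16.302

With y = 0.055:
  t   CF        PV=CF/(1+0.055)^t    t·PV        t(t+1)·PV
  1       250.00       236.9668       236.9668         473.9336
  2       250.00       224.6131       449.2262       1,347.6786
  3       250.00       212.9034       638.7102       2,554.8410
  4     5,250.00     4,237.8879    16,951.5516      84,757.7580
  Σ                  4,912.3712    18,276.4549      89,134.2113
P = 4,912.3712.
Convexity = Σ t(t+1)·PV / [P·(1+y)²] = 89,134.2113 / (4,912.3712 × 1.113025) = 16.30228.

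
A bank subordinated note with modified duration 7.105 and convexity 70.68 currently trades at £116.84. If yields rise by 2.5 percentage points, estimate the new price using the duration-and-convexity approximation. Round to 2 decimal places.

Duration effect: -D_mod·Δy = -7.105 × (+0.025) = -0.177625
Convexity effect: ½·C·(Δy)² = 0.5 × 70.68 × (0.025)² = +0.0220875
ΔP/P ≈ -0.177625 + 0.0220875 = -0.1555375
New price ≈ 116.84 × (1 - 0.1555375) = 98.6669985.

£98.67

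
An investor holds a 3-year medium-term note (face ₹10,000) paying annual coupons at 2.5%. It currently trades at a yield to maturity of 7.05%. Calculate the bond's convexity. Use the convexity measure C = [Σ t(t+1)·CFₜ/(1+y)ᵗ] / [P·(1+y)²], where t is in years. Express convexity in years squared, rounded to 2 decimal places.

10.11

With y = 0.0705:
  t   CF        PV=CF/(1+0.0705)^t    t·PV        t(t+1)·PV
  1       250.00       233.5357       233.5357         467.0715
  2       250.00       218.1558       436.3115       1,308.9345
  3    10,250.00     8,355.3347    25,066.0040     100,264.0161
  Σ                  8,807.0262    25,735.8513     102,040.0221
P = 8,807.0262.
Convexity = Σ t(t+1)·PV / [P·(1+y)²] = 102,040.0221 / (8,807.0262 × 1.145970) = 10.11039.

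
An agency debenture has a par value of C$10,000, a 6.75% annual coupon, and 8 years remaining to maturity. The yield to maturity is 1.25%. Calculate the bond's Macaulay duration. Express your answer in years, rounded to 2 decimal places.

Periodic yield y = 0.0125. Discount each cash flow and weight by its year:
  t   CF        PV=CF/(1+0.0125)^t    t·PV
  1       675.00       666.6667       666.6667
  2       675.00       658.4362     1,316.8724
  3       675.00       650.3074     1,950.9221
  4       675.00       642.2789     2,569.1155
  5       675.00       634.3495     3,171.7476
  6       675.00       626.5180     3,759.1082
  7       675.00       618.7833     4,331.4828
  8    10,675.00     9,665.1284    77,321.0273
  Σ                 14,162.4684    95,086.9427
Price P = Σ PV = 14,162.4684.
Macaulay duration = Σ(t·PV) / P = 95,086.9427 / 14,162.4684 = 6.71401 years.

6.71 years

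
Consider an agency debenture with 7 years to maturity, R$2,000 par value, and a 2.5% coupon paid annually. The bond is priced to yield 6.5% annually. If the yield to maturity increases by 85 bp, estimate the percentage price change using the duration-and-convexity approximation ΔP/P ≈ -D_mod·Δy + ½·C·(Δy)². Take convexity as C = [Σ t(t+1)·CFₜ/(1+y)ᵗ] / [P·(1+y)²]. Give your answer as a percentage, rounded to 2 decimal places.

-4.97%

With y = 0.065:
  t   CF        PV=CF/(1+0.065)^t    t·PV        t(t+1)·PV
  1        50.00        46.9484        46.9484          93.8967
  2        50.00        44.0830        88.1659         264.4978
  3        50.00        41.3925       124.1774         496.7095
  4        50.00        38.8662       155.4646         777.3231
  5        50.00        36.4940       182.4702       1,094.8213
  6        50.00        34.2667       205.6002       1,439.2016
  7     2,050.00     1,319.1877     9,234.3142      73,874.5135
  Σ                  1,561.2384    10,037.1409      78,040.9634
P = 1,561.2384; D_Mac = 6.42896 yrs; D_mod = 6.03658 yrs; C = 44.07113.
Duration effect: -6.03658 × (+0.0085) = -0.051311
Convexity effect: 0.5 × 44.07113 × (0.0085)² = +0.0015921
ΔP/P ≈ -0.051311 + 0.0015921 = -0.049719 = -4.9719%.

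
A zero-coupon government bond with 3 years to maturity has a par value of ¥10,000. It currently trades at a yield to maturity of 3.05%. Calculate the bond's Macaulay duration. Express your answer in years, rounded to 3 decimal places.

A zero-coupon bond has a single cash flow at maturity, so its Macaulay duration equals its maturity: 3 years.

3.000 years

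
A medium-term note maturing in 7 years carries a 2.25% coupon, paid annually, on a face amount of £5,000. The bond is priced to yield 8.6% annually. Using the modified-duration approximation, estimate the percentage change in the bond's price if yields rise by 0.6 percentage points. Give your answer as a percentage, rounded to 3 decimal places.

Periodic yield y = 0.086. Modified duration first:
  t   CF        PV=CF/(1+0.086)^t    t·PV
  1       112.50       103.5912       103.5912
  2       112.50        95.3878       190.7756
  3       112.50        87.8341       263.5022
  4       112.50        80.8785       323.5141
  5       112.50        74.4738       372.3689
  6       112.50        68.5762       411.4573
  7     5,112.50     2,869.6210    20,087.3471
  Σ                  3,380.3626    21,752.5565
P = 3,380.3626; D_Mac = 6.43498 yrs; D_mod = 6.43498/(1+0.086) = 5.92539 yrs.
ΔP/P ≈ -D_mod · Δy = -5.92539 × (+0.006) = -0.035552 = -3.5552%.

-3.555%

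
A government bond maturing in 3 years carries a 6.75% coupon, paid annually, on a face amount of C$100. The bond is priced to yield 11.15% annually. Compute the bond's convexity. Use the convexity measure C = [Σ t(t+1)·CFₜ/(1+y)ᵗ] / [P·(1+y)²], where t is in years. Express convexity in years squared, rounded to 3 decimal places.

8.865

With y = 0.1115:
  t   CF        PV=CF/(1+0.1115)^t    t·PV        t(t+1)·PV
  1         6.75         6.0729         6.0729          12.1457
  2         6.75         5.4637        10.9273          32.7820
  3       106.75        77.7391       233.2173         932.8691
  Σ                     89.2756       250.2175         977.7969
P = 89.2756.
Convexity = Σ t(t+1)·PV / [P·(1+y)²] = 977.7969 / (89.2756 × 1.235432) = 8.86537.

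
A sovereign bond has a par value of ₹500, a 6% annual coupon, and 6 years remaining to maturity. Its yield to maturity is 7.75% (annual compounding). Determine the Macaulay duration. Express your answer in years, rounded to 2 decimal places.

5.17 years

Periodic yield y = 0.0775. Discount each cash flow and weight by its year:
  t   CF        PV=CF/(1+0.0775)^t    t·PV
  1        30.00        27.8422        27.8422
  2        30.00        25.8397        51.6793
  3        30.00        23.9811        71.9434
  4        30.00        22.2563        89.0250
  5        30.00        20.6555       103.2773
  6       530.00       338.6665     2,031.9988
  Σ                    459.2412     2,375.7660
Price P = Σ PV = 459.2412.
Macaulay duration = Σ(t·PV) / P = 2,375.7660 / 459.2412 = 5.17324 years.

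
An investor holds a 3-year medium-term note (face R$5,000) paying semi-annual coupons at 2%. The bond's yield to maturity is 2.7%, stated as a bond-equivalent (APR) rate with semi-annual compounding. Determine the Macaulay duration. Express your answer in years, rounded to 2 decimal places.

2.93 years

Periodic yield y = 0.0135. Discount each cash flow and weight by its period:
  t   CF        PV=CF/(1+0.0135)^t    t·PV
  1        50.00        49.3340        49.3340
  2        50.00        48.6769        97.3537
  3        50.00        48.0285       144.0854
  4        50.00        47.3887       189.5549
  5        50.00        46.7575       233.7875
  6     5,050.00     4,659.6024    27,957.6144
  Σ                  4,899.7879    28,671.7298
Price P = Σ PV = 4,899.7879.
Macaulay duration = Σ(t·PV) / P = 28,671.7298 / 4,899.7879 = 5.85163 half-year periods.
In years: 5.85163 / 2 = 2.92581 years.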